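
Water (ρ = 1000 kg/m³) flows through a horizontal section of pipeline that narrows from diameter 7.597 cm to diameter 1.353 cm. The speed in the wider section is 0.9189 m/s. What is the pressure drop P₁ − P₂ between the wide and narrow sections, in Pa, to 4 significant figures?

Mass conservation (A₁v₁ = A₂v₂) gives v₂ = 0.9189 × 45.33/1.438 = 28.97 m/s.
With no height change, Bernoulli's equation is P₁ + ½ρv₁² = P₂ + ½ρv₂².
P₁ − P₂ = ½·1000·(28.97² − 0.9189²) = ½·1000·838.4 = 419200 Pa.

419200 Pa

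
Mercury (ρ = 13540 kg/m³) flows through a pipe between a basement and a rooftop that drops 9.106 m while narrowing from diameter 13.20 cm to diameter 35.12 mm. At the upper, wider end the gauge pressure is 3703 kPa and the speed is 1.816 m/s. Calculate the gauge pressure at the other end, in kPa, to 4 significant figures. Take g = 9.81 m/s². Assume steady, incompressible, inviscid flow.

P₂ ≈ 479.3 kPa

Mass conservation (A₁v₁ = A₂v₂) gives v₂ = 1.816 × 136.8/9.687 = 25.65 m/s.
Applying Bernoulli between the two ends and solving for P₂: P₂ = P₁ + ½ρ(v₁² − v₂²) − ρgΔh.
P₂ = 3703000 + ½·13540·(1.816² − 25.65²) − 13540·9.81·(−9.106) = 3703000 + (-4433000) − (-1210000) = 479300 Pa.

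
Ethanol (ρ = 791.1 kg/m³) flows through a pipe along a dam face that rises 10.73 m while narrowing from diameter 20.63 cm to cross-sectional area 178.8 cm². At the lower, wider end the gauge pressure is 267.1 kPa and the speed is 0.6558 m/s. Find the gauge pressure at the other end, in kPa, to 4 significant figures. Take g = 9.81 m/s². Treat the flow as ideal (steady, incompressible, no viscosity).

P₂ ≈ 183.4 kPa

Mass conservation (A₁v₁ = A₂v₂) gives v₂ = 0.6558 × 334.3/178.8 = 1.226 m/s.
Applying Bernoulli between the two ends and solving for P₂: P₂ = P₁ + ½ρ(v₁² − v₂²) − ρgΔh.
P₂ = 267100 + ½·791.1·(0.6558² − 1.226²) − 791.1·9.81·(+10.73) = 267100 + (-424.4) − (83270) = 183400 Pa.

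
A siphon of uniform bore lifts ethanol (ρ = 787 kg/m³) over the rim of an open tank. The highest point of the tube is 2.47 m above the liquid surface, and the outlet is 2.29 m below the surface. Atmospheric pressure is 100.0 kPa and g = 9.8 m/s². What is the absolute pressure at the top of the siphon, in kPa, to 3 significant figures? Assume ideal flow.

P_top ≈ 63.3 kPa

The outlet speed comes from Torricelli: v = √(2g·2.29) = 6.70 m/s.
The bore is uniform, so the speed at the crest is the same v. Bernoulli surface→crest: P_atm = P_top + ½ρv² + ρg·h_top.
P_top = 100000 − ½·787·6.70² − 787·9.8·2.47 = 63300 Pa.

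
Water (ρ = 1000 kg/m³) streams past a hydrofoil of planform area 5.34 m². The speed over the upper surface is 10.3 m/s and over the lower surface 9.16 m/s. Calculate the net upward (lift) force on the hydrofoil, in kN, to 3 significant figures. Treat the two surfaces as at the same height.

The faster flow above has the lower pressure; Bernoulli (same height) gives ΔP = ½ρ(v_up² − v_low²).
ΔP = ½·1000·(10.3² − 9.16²) = 11100 Pa.
Lift = ΔP · A = 11100 × 5.34 = 59200 N.

59.2 kN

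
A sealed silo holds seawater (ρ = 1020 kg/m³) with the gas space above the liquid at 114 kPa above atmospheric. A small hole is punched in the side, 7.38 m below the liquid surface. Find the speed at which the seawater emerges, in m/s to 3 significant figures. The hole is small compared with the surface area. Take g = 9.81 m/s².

v ≈ 19.2 m/s

Take point 1 at the surface (v₁ ≈ 0) and point 2 at the hole (at atmospheric pressure). Bernoulli: P₁ + ρg h = P_atm + ½ρv₂².
With P₁ − P_atm = 114000 Pa, v₂ = √(2gh + 2ΔP/ρ) = √(2·9.81·7.38 + 2·114000/1020) = 19.2 m/s.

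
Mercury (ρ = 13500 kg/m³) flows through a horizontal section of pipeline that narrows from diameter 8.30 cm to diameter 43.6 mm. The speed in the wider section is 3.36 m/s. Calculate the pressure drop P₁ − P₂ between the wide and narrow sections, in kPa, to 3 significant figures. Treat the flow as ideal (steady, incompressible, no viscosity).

Mass conservation (A₁v₁ = A₂v₂) gives v₂ = 3.36 × 54.1/14.9 = 12.2 m/s.
With no height change, Bernoulli's equation is P₁ + ½ρv₁² = P₂ + ½ρv₂².
P₁ − P₂ = ½·13500·(12.2² − 3.36²) = ½·13500·137 = 925000 Pa.

ΔP ≈ 925 kPa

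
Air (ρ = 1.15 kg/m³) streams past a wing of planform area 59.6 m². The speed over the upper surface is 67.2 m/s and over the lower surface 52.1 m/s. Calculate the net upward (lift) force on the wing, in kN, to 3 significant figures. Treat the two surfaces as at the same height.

61.7 kN

The faster flow above has the lower pressure; Bernoulli (same height) gives ΔP = ½ρ(v_up² − v_low²).
ΔP = ½·1.15·(67.2² − 52.1²) = 1040 Pa.
Lift = ΔP · A = 1040 × 59.6 = 61700 N.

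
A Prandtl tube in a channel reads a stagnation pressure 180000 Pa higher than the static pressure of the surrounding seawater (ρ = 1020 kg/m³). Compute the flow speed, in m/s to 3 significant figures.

The dynamic pressure equals the rise in static pressure at the stagnation point: ΔP = ½ρv².
v = √(2ΔP/ρ) = √(2·180000/1020) = 18.8 m/s.

v ≈ 18.8 m/s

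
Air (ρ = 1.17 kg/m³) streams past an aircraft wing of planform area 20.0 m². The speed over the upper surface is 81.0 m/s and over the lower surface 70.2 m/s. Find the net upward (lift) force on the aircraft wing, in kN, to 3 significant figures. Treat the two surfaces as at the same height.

With equal heights on the two surfaces, Bernoulli gives P_lower − P_upper = ½ρ(v_upper² − v_lower²).
ΔP = ½·1.17·(81.0² − 70.2²) = 955 Pa.
Lift = ΔP · A = 955 × 20.0 = 19100 N.

F = 19.1 kN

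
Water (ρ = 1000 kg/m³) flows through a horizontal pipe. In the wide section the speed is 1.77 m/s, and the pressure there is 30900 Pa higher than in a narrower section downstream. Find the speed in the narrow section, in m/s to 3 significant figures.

v₂ ≈ 8.06 m/s

With h₁ = h₂, rearranging Bernoulli gives v₂ = √(v₁² + 2ΔP/ρ).
v₂ = √(1.77² + 2·30900/1000) = √(3.13 + 61.8) = 8.06 m/s.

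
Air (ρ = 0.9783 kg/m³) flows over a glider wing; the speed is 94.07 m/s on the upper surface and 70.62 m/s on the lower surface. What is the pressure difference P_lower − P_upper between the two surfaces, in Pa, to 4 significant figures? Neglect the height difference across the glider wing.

With negligible Δh, P + ½ρv² is constant, so P_low − P_up = ½ρ(v_up² − v_low²).
ΔP = ½·0.9783·(94.07² − 70.62²) = 1889 Pa.

1889 Pa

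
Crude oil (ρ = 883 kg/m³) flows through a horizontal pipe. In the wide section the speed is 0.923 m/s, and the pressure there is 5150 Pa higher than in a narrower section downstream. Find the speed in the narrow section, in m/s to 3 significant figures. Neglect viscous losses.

v₂ ≈ 3.54 m/s

Along the level pipe P + ½ρv² is conserved, hence v₂² = v₁² + 2(P₁ − P₂)/ρ.
v₂ = √(0.923² + 2·5150/883) = √(0.852 + 11.7) = 3.54 m/s.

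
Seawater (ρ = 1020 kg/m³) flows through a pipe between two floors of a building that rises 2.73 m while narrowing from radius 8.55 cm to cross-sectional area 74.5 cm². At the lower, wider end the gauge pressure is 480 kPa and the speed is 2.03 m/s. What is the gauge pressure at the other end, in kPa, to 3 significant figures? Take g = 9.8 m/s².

By continuity, v₂ = v₁·A₁/A₂ = 2.03·(230/74.5) = 6.26 m/s.
Bernoulli: P₁ + ½ρv₁² + ρg h₁ = P₂ + ½ρv₂² + ρg h₂, so P₂ = P₁ + ½ρ(v₁² − v₂²) − ρg(h₂ − h₁).
P₂ = 480000 + ½·1020·(2.03² − 6.26²) − 1020·9.8·(+2.73) = 480000 + (-17900) − (27300) = 435000 Pa.

P₂ = 435 kPa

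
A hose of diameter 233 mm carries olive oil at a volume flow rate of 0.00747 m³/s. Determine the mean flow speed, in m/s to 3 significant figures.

v = 0.175 m/s

Q = 0.00747 m³/s = 0.00747 m³/s.
v = Q/A = 0.00747 / 0.0426 = 0.175 m/s.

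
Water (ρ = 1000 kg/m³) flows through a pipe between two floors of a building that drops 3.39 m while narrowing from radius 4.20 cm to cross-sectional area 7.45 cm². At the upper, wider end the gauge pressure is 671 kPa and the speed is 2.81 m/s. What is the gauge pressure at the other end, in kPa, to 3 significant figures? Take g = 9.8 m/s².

By continuity, v₂ = v₁·A₁/A₂ = 2.81·(55.4/7.45) = 20.9 m/s.
Bernoulli: P₁ + ½ρv₁² + ρg h₁ = P₂ + ½ρv₂² + ρg h₂, so P₂ = P₁ + ½ρ(v₁² − v₂²) − ρg(h₂ − h₁).
P₂ = 671000 + ½·1000·(2.81² − 20.9²) − 1000·9.8·(−3.39) = 671000 + (-215000) − (-33200) = 490000 Pa.

P₂ = 490 kPa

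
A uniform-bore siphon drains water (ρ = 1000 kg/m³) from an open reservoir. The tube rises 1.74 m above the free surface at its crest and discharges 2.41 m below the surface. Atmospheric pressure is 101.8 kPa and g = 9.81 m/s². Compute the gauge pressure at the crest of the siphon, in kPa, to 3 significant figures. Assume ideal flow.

From the surface to the outlet (both open to atmosphere, surface at rest): v = √(2g·h_out) = √(2·9.81·2.41) = 6.88 m/s.
The bore is uniform, so the speed at the crest is the same v. Bernoulli surface→crest: P_atm = P_top + ½ρv² + ρg·h_top.
P_top = 101800 − ½·1000·6.88² − 1000·9.81·1.74 = 61100 Pa. So P_gauge = P_top − P_atm = -40700 Pa.

-40.7 kPa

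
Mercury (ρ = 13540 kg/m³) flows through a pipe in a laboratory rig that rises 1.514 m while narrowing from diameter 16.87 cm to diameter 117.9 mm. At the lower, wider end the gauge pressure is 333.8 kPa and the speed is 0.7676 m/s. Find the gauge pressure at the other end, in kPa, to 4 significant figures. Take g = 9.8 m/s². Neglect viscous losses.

By continuity, v₂ = v₁·A₁/A₂ = 0.7676·(223.5/109.2) = 1.572 m/s.
Bernoulli: P₁ + ½ρv₁² + ρg h₁ = P₂ + ½ρv₂² + ρg h₂, so P₂ = P₁ + ½ρ(v₁² − v₂²) − ρg(h₂ − h₁).
P₂ = 333800 + ½·13540·(0.7676² − 1.572²) − 13540·9.8·(+1.514) = 333800 + (-12730) − (200900) = 120200 Pa.

P₂ ≈ 120.2 kPa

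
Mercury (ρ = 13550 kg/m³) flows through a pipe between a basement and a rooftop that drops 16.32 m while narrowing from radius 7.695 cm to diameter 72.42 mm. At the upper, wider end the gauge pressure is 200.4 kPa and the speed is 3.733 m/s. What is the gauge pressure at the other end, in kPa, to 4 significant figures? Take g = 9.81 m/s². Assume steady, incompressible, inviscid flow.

Continuity gives A₁v₁ = A₂v₂, so v₂ = (186.0 cm²)/(41.19 cm²) × 3.733 m/s = 16.86 m/s.
Bernoulli: P₁ + ½ρv₁² + ρg h₁ = P₂ + ½ρv₂² + ρg h₂, so P₂ = P₁ + ½ρ(v₁² − v₂²) − ρg(h₂ − h₁).
P₂ = 200400 + ½·13550·(3.733² − 16.86²) − 13550·9.81·(−16.32) = 200400 + (-1831000) − (-2169000) = 538600 Pa.

P₂ ≈ 538.6 kPa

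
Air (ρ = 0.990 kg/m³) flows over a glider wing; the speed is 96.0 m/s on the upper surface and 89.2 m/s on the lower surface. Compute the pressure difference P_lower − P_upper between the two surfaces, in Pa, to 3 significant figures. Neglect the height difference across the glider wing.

With negligible Δh, P + ½ρv² is constant, so P_low − P_up = ½ρ(v_up² − v_low²).
ΔP = ½·0.990·(96.0² − 89.2²) = 623 Pa.

ΔP ≈ 623 Pa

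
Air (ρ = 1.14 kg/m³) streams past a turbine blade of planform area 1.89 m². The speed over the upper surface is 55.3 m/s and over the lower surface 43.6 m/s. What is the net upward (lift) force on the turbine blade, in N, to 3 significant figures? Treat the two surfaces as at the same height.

F = 1250 N

The faster flow above has the lower pressure; Bernoulli (same height) gives ΔP = ½ρ(v_up² − v_low²).
ΔP = ½·1.14·(55.3² − 43.6²) = 660 Pa.
Lift = ΔP · A = 660 × 1.89 = 1250 N.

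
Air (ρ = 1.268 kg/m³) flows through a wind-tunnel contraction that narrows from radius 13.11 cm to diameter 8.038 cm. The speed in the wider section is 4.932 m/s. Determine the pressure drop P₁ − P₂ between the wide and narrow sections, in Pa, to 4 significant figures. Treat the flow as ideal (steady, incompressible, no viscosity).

ΔP ≈ 1731 Pa

Mass conservation (A₁v₁ = A₂v₂) gives v₂ = 4.932 × 540.0/50.74 = 52.48 m/s.
Along the horizontal streamline, P + ½ρv² is constant.
P₁ − P₂ = ½·1.268·(52.48² − 4.932²) = ½·1.268·2730 = 1731 Pa.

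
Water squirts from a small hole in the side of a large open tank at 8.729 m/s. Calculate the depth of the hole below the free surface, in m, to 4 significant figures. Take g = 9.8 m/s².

h ≈ 3.888 m

Inverting v = √(2gh) gives h = v² / 2g.
h = 8.729²/(2·9.8) = 76.20/19.60 = 3.888 m.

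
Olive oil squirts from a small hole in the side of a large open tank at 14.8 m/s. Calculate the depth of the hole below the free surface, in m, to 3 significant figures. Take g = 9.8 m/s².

h ≈ 11.2 m

Inverting v = √(2gh) gives h = v² / 2g.
h = 14.8²/(2·9.8) = 219/19.60 = 11.2 m.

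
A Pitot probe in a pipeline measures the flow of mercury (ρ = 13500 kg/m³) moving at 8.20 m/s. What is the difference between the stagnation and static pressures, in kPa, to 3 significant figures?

ΔP ≈ 454 kPa

At the stagnation point the flow is brought to rest, so Bernoulli gives P_stag − P_static = ½ρv².
ΔP = ½·13500·8.20² = 454000 Pa.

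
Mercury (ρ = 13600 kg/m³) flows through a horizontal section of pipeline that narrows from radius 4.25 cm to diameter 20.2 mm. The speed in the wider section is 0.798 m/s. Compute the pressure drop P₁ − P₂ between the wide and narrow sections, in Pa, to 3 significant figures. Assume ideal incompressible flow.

Continuity gives A₁v₁ = A₂v₂, so v₂ = (56.7 cm²)/(3.20 cm²) × 0.798 m/s = 14.1 m/s.
With no height change, Bernoulli's equation is P₁ + ½ρv₁² = P₂ + ½ρv₂².
P₁ − P₂ = ½·13600·(14.1² − 0.798²) = ½·13600·199 = 1350000 Pa.

ΔP ≈ 1350000 Pa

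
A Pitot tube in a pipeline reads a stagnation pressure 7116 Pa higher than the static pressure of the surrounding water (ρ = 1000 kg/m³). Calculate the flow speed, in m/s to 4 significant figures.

3.773 m/s

The dynamic pressure equals the rise in static pressure at the stagnation point: ΔP = ½ρv².
v = √(2ΔP/ρ) = √(2·7116/1000) = 3.773 m/s.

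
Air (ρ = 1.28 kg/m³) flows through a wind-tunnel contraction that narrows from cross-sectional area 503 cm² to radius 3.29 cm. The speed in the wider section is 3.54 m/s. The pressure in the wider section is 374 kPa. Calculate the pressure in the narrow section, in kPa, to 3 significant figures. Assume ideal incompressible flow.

372 kPa

By continuity, v₂ = v₁·A₁/A₂ = 3.54·(503/34.0) = 52.4 m/s.
The pipe is horizontal, so Bernoulli reduces to P₁ + ½ρv₁² = P₂ + ½ρv₂².
P₂ = P₁ − ½ρ(v₂² − v₁²) = 374000 − ½·1.28·(52.4² − 3.54²) = 374000 − 1750 = 372000 Pa.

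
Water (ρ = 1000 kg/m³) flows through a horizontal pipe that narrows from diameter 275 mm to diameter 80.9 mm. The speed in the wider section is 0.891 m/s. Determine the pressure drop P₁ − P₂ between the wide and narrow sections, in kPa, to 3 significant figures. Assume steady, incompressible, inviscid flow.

Mass conservation (A₁v₁ = A₂v₂) gives v₂ = 0.891 × 594/51.4 = 10.3 m/s.
With no height change, Bernoulli's equation is P₁ + ½ρv₁² = P₂ + ½ρv₂².
P₁ − P₂ = ½·1000·(10.3² − 0.891²) = ½·1000·105 = 52600 Pa.

ΔP = 52.6 kPa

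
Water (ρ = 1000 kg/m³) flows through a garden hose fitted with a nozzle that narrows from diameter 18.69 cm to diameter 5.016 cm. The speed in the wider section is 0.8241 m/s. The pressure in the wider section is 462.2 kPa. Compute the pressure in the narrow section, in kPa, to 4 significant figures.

P₂ ≈ 397.1 kPa

Continuity gives A₁v₁ = A₂v₂, so v₂ = (274.4 cm²)/(19.76 cm²) × 0.8241 m/s = 11.44 m/s.
With no height change, Bernoulli's equation is P₁ + ½ρv₁² = P₂ + ½ρv₂².
P₂ = P₁ − ½ρ(v₂² − v₁²) = 462200 − ½·1000·(11.44² − 0.8241²) = 462200 − 65110 = 397100 Pa.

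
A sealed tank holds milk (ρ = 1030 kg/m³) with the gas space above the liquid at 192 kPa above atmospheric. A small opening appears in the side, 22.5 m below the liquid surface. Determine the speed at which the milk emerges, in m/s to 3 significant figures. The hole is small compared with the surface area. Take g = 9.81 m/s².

Take point 1 at the surface (v₁ ≈ 0) and point 2 at the hole (at atmospheric pressure). Bernoulli: P₁ + ρg h = P_atm + ½ρv₂².
With P₁ − P_atm = 192000 Pa, v₂ = √(2gh + 2ΔP/ρ) = √(2·9.81·22.5 + 2·192000/1030) = 28.5 m/s.

v ≈ 28.5 m/s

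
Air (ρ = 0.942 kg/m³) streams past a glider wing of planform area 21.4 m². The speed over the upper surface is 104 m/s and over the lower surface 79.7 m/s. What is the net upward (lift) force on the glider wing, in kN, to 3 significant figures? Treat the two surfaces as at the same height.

F = 45.0 kN

The faster flow above has the lower pressure; Bernoulli (same height) gives ΔP = ½ρ(v_up² − v_low²).
ΔP = ½·0.942·(104² − 79.7²) = 2100 Pa.
Lift = ΔP · A = 2100 × 21.4 = 45000 N.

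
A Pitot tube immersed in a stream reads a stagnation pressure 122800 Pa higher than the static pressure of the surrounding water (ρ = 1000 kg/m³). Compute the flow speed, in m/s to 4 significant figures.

15.67 m/s

At the stagnation point the flow is brought to rest, so Bernoulli gives P_stag − P_static = ½ρv².
v = √(2ΔP/ρ) = √(2·122800/1000) = 15.67 m/s.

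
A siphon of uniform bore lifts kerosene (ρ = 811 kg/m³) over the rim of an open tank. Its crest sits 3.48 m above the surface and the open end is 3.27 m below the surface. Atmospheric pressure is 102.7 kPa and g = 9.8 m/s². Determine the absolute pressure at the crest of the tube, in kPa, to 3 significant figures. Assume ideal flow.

From the surface to the outlet (both open to atmosphere, surface at rest): v = √(2g·h_out) = √(2·9.8·3.27) = 8.01 m/s.
With constant cross-section the crest speed equals v; applying Bernoulli from the surface up to the crest, P_top = P_atm − ½ρv² − ρg·h_top.
P_top = 102700 − ½·811·8.01² − 811·9.8·3.48 = 49100 Pa.

49.1 kPa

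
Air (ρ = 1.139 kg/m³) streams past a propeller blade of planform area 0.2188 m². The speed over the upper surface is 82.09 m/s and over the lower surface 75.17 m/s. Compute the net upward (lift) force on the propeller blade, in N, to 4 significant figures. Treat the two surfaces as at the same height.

F = 135.6 N

The faster flow above has the lower pressure; Bernoulli (same height) gives ΔP = ½ρ(v_up² − v_low²).
ΔP = ½·1.139·(82.09² − 75.17²) = 619.8 Pa.
Lift = ΔP · A = 619.8 × 0.2188 = 135.6 N.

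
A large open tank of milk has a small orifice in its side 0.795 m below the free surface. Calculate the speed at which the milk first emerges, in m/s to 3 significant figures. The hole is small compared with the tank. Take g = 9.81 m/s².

With the surface at rest and both surface and jet at atmospheric pressure, Bernoulli gives ρg h = ½ρv², so v = √(2gh) = √(2·9.81·0.795) = 3.95 m/s.

v ≈ 3.95 m/s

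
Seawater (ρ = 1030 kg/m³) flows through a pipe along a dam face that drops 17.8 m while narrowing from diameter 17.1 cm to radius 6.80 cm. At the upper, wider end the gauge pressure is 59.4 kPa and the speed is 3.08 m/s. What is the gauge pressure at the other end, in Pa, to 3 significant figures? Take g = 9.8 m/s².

232000 Pa

Continuity gives A₁v₁ = A₂v₂, so v₂ = (230 cm²)/(145 cm²) × 3.08 m/s = 4.87 m/s.
Applying Bernoulli between the two ends and solving for P₂: P₂ = P₁ + ½ρ(v₁² − v₂²) − ρgΔh.
P₂ = 59400 + ½·1030·(3.08² − 4.87²) − 1030·9.8·(−17.8) = 59400 + (-7330) − (-180000) = 232000 Pa.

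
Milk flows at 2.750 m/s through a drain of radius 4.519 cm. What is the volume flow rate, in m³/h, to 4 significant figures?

63.51 m³/h

Q = A·v = 0.006416 m² × 2.750 m/s = 0.01764 m³/s.
Converting: 0.01764 m³/s × 3600 = 63.51 m³/h.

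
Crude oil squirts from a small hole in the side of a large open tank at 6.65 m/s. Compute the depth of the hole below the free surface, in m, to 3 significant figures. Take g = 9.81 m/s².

h ≈ 2.25 m

For a small hole in a large open tank, ½v² = gh, giving h = v²/(2g).
h = 6.65²/(2·9.81) = 44.2/19.62 = 2.25 m.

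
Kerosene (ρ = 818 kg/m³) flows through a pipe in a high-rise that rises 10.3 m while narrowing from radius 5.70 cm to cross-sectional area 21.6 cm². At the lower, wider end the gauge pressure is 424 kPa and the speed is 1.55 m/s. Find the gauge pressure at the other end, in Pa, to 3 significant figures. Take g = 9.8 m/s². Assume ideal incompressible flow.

P₂ ≈ 320000 Pa

The volume flow rate is constant, so v₂ = (A₁/A₂)v₁ = (102/21.6)·1.55 = 7.32 m/s.
Applying Bernoulli between the two ends and solving for P₂: P₂ = P₁ + ½ρ(v₁² − v₂²) − ρgΔh.
P₂ = 424000 + ½·818·(1.55² − 7.32²) − 818·9.8·(+10.3) = 424000 + (-21000) − (82600) = 320000 Pa.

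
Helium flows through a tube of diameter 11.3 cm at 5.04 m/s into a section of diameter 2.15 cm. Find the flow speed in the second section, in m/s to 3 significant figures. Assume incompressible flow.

v₂ ≈ 139 m/s

By continuity, v₂ = v₁·A₁/A₂ = 5.04·(100/3.63) = 139 m/s.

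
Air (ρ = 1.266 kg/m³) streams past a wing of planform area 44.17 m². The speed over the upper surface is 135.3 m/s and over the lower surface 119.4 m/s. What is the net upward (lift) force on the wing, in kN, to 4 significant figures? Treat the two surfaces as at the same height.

F ≈ 113.2 kN

The faster flow above has the lower pressure; Bernoulli (same height) gives ΔP = ½ρ(v_up² − v_low²).
ΔP = ½·1.266·(135.3² − 119.4²) = 2563 Pa.
Lift = ΔP · A = 2563 × 44.17 = 113200 N.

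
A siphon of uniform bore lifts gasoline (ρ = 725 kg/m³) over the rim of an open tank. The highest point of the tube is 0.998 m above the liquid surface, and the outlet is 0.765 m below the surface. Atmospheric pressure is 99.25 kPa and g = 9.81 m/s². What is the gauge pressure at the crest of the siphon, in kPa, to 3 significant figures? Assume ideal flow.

The outlet speed comes from Torricelli: v = √(2g·0.765) = 3.87 m/s.
The bore is uniform, so the speed at the crest is the same v. Bernoulli surface→crest: P_atm = P_top + ½ρv² + ρg·h_top.
P_top = 99250 − ½·725·3.87² − 725·9.81·0.998 = 86700 Pa. So P_gauge = P_top − P_atm = -12500 Pa.

P_gauge ≈ -12.5 kPa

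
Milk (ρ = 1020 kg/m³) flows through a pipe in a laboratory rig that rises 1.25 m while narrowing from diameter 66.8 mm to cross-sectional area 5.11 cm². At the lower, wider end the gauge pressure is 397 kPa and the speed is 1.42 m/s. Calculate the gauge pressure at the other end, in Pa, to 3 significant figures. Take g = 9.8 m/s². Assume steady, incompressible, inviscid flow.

P₂ ≈ 337000 Pa

By continuity, v₂ = v₁·A₁/A₂ = 1.42·(35.0/5.11) = 9.74 m/s.
Bernoulli: P₁ + ½ρv₁² + ρg h₁ = P₂ + ½ρv₂² + ρg h₂, so P₂ = P₁ + ½ρ(v₁² − v₂²) − ρg(h₂ − h₁).
P₂ = 397000 + ½·1020·(1.42² − 9.74²) − 1020·9.8·(+1.25) = 397000 + (-47300) − (12500) = 337000 Pa.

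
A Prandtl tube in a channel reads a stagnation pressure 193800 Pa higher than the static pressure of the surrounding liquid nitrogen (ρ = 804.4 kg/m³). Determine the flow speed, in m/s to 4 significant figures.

v ≈ 21.95 m/s

The dynamic pressure equals the rise in static pressure at the stagnation point: ΔP = ½ρv².
v = √(2ΔP/ρ) = √(2·193800/804.4) = 21.95 m/s.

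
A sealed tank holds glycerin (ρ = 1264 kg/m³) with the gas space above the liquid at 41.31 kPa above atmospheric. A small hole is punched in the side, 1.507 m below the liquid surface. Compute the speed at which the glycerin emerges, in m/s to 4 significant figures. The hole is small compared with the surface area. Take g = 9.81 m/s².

Take point 1 at the surface (v₁ ≈ 0) and point 2 at the hole (at atmospheric pressure). Bernoulli: P₁ + ρg h = P_atm + ½ρv₂².
With P₁ − P_atm = 41310 Pa, v₂ = √(2gh + 2ΔP/ρ) = √(2·9.81·1.507 + 2·41310/1264) = 9.743 m/s.

9.743 m/s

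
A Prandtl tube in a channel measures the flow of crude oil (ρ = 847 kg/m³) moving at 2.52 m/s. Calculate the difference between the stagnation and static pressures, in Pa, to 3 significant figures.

The dynamic pressure equals the rise in static pressure at the stagnation point: ΔP = ½ρv².
ΔP = ½·847·2.52² = 2690 Pa.

2690 Pa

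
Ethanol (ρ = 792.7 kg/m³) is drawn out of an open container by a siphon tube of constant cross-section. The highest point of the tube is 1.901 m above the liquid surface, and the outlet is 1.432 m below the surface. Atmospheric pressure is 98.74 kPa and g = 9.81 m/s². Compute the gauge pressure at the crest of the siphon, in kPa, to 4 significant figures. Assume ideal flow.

From the surface to the outlet (both open to atmosphere, surface at rest): v = √(2g·h_out) = √(2·9.81·1.432) = 5.301 m/s.
The bore is uniform, so the speed at the crest is the same v. Bernoulli surface→crest: P_atm = P_top + ½ρv² + ρg·h_top.
P_top = 98740 − ½·792.7·5.301² − 792.7·9.81·1.901 = 72820 Pa. So P_gauge = P_top − P_atm = -25920 Pa.

-25.92 kPa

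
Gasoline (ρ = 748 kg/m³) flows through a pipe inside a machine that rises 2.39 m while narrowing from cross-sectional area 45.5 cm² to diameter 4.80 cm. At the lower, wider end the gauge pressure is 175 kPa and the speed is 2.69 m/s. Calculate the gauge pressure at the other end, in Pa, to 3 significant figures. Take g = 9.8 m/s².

P₂ ≈ 143000 Pa

Mass conservation (A₁v₁ = A₂v₂) gives v₂ = 2.69 × 45.5/18.1 = 6.76 m/s.
Bernoulli: P₁ + ½ρv₁² + ρg h₁ = P₂ + ½ρv₂² + ρg h₂, so P₂ = P₁ + ½ρ(v₁² − v₂²) − ρg(h₂ − h₁).
P₂ = 175000 + ½·748·(2.69² − 6.76²) − 748·9.8·(+2.39) = 175000 + (-14400) − (17500) = 143000 Pa.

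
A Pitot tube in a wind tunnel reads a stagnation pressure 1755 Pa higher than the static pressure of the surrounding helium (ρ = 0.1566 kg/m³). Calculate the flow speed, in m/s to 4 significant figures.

The dynamic pressure equals the rise in static pressure at the stagnation point: ΔP = ½ρv².
v = √(2ΔP/ρ) = √(2·1755/0.1566) = 149.7 m/s.

v ≈ 149.7 m/s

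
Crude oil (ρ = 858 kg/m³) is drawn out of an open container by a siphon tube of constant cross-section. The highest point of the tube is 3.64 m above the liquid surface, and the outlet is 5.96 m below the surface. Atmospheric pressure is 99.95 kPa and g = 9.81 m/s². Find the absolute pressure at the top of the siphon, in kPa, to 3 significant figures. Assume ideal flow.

The outlet speed comes from Torricelli: v = √(2g·5.96) = 10.8 m/s.
The bore is uniform, so the speed at the crest is the same v. Bernoulli surface→crest: P_atm = P_top + ½ρv² + ρg·h_top.
P_top = 99950 − ½·858·10.8² − 858·9.81·3.64 = 19100 Pa.

P_top = 19.1 kPa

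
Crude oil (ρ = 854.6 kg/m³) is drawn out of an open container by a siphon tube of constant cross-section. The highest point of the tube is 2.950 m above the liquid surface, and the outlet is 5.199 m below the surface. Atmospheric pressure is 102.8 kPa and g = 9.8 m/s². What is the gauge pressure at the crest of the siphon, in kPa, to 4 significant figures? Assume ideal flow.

P_gauge = -68.25 kPa

The outlet speed comes from Torricelli: v = √(2g·5.199) = 10.09 m/s.
The bore is uniform, so the speed at the crest is the same v. Bernoulli surface→crest: P_atm = P_top + ½ρv² + ρg·h_top.
P_top = 102800 − ½·854.6·10.09² − 854.6·9.8·2.950 = 34550 Pa. So P_gauge = P_top − P_atm = -68250 Pa.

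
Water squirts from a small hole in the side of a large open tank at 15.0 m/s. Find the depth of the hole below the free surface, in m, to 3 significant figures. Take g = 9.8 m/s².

h ≈ 11.5 m

For a small hole in a large open tank, ½v² = gh, giving h = v²/(2g).
h = 15.0²/(2·9.8) = 225/19.60 = 11.5 m.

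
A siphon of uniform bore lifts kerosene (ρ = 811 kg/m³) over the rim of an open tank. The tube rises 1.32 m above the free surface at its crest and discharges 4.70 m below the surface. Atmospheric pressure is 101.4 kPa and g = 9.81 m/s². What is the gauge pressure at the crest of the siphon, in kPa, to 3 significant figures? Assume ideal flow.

-47.9 kPa

From the surface to the outlet (both open to atmosphere, surface at rest): v = √(2g·h_out) = √(2·9.81·4.70) = 9.60 m/s.
With constant cross-section the crest speed equals v; applying Bernoulli from the surface up to the crest, P_top = P_atm − ½ρv² − ρg·h_top.
P_top = 101400 − ½·811·9.60² − 811·9.81·1.32 = 53500 Pa. So P_gauge = P_top − P_atm = -47900 Pa.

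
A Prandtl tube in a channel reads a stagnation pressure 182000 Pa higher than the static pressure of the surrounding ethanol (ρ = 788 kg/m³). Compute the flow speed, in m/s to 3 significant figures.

v = 21.5 m/s

Bernoulli between the free stream and the stagnation point: ½ρv² = P_stag − P_static.
v = √(2ΔP/ρ) = √(2·182000/788) = 21.5 m/s.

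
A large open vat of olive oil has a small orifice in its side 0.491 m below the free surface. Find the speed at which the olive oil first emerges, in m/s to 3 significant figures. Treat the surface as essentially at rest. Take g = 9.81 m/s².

v = 3.10 m/s

Torricelli's result v = √(2gh) gives v = √(2·9.81·0.491) = 3.10 m/s.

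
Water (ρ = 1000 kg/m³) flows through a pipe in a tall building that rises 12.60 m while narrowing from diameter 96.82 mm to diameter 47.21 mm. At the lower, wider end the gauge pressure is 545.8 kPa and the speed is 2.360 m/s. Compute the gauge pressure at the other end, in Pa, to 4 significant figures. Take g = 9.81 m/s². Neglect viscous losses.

Mass conservation (A₁v₁ = A₂v₂) gives v₂ = 2.360 × 73.62/17.50 = 9.926 m/s.
Bernoulli: P₁ + ½ρv₁² + ρg h₁ = P₂ + ½ρv₂² + ρg h₂, so P₂ = P₁ + ½ρ(v₁² − v₂²) − ρg(h₂ − h₁).
P₂ = 545800 + ½·1000·(2.360² − 9.926²) − 1000·9.81·(+12.60) = 545800 + (-46480) − (123600) = 375700 Pa.

P₂ ≈ 375700 Pa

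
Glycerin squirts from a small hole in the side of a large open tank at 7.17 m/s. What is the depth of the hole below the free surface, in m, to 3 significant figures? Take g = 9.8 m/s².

Torricelli: v = √(2gh), so h = v²/(2g).
h = 7.17²/(2·9.8) = 51.4/19.60 = 2.62 m.

h = 2.62 m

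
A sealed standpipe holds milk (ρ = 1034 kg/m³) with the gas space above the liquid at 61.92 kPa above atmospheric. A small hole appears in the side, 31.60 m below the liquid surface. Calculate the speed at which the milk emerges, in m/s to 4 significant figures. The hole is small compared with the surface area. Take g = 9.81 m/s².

v ≈ 27.20 m/s

Take point 1 at the surface (v₁ ≈ 0) and point 2 at the hole (at atmospheric pressure). Bernoulli: P₁ + ρg h = P_atm + ½ρv₂².
With P₁ − P_atm = 61920 Pa, v₂ = √(2gh + 2ΔP/ρ) = √(2·9.81·31.60 + 2·61920/1034) = 27.20 m/s.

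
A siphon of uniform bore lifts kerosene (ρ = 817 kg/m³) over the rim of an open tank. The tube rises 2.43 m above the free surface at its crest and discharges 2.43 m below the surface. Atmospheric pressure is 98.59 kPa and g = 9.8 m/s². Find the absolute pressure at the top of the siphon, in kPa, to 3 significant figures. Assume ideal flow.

Bernoulli surface→outlet gives ½v² = g·h_out, so v = √(2·9.8·2.43) = 6.90 m/s.
With constant cross-section the crest speed equals v; applying Bernoulli from the surface up to the crest, P_top = P_atm − ½ρv² − ρg·h_top.
P_top = 98590 − ½·817·6.90² − 817·9.8·2.43 = 59700 Pa.

P_top = 59.7 kPa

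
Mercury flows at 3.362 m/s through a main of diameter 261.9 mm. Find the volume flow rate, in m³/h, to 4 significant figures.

652.0 m³/h

Q = A·v = 0.05387 m² × 3.362 m/s = 0.1811 m³/s.
Converting: 0.1811 m³/s × 3600 = 652.0 m³/h.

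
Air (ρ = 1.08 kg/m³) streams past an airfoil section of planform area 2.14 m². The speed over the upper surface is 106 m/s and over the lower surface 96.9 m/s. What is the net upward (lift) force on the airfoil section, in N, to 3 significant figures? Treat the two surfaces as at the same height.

From P + ½ρv² = const at equal height, P_low − P_up = ½ρ(v_up² − v_low²).
ΔP = ½·1.08·(106² − 96.9²) = 997 Pa.
Lift = ΔP · A = 997 × 2.14 = 2130 N.

F = 2130 N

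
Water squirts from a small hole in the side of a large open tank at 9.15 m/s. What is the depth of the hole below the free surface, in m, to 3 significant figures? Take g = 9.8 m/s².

Inverting v = √(2gh) gives h = v² / 2g.
h = 9.15²/(2·9.8) = 83.7/19.60 = 4.27 m.

4.27 m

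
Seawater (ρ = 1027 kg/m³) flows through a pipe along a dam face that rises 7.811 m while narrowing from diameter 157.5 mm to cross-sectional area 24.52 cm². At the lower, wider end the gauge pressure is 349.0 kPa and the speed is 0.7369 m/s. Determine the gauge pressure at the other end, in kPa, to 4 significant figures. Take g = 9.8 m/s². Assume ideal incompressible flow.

P₂ = 253.1 kPa

Continuity gives A₁v₁ = A₂v₂, so v₂ = (194.8 cm²)/(24.52 cm²) × 0.7369 m/s = 5.855 m/s.
Bernoulli: P₁ + ½ρv₁² + ρg h₁ = P₂ + ½ρv₂² + ρg h₂, so P₂ = P₁ + ½ρ(v₁² − v₂²) − ρg(h₂ − h₁).
P₂ = 349000 + ½·1027·(0.7369² − 5.855²) − 1027·9.8·(+7.811) = 349000 + (-17330) − (78610) = 253100 Pa.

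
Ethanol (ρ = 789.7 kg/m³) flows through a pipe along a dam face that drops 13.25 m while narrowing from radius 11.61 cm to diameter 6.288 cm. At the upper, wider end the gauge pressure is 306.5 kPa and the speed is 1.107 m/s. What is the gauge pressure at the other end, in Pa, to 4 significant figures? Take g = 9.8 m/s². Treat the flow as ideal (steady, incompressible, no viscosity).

P₂ = 319600 Pa

The volume flow rate is constant, so v₂ = (A₁/A₂)v₁ = (423.5/31.05)·1.107 = 15.10 m/s.
Energy conservation along the streamline gives P₂ = P₁ − ½ρ(v₂² − v₁²) − ρg(h₂ − h₁).
P₂ = 306500 + ½·789.7·(1.107² − 15.10²) − 789.7·9.8·(−13.25) = 306500 + (-89490) − (-102500) = 319600 Pa.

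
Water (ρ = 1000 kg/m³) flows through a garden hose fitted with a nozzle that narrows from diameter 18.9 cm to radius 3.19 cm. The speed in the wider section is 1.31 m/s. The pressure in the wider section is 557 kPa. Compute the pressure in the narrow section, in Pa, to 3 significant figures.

Mass conservation (A₁v₁ = A₂v₂) gives v₂ = 1.31 × 281/32.0 = 11.5 m/s.
With no height change, Bernoulli's equation is P₁ + ½ρv₁² = P₂ + ½ρv₂².
P₂ = P₁ − ½ρ(v₂² − v₁²) = 557000 − ½·1000·(11.5² − 1.31²) = 557000 − 65200 = 492000 Pa.

P₂ ≈ 492000 Pa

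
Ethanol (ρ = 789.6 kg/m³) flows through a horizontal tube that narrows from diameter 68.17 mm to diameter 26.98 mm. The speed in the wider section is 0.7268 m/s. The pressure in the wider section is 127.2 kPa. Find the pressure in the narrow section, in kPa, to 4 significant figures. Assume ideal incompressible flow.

P₂ ≈ 118.9 kPa

By continuity, v₂ = v₁·A₁/A₂ = 0.7268·(36.50/5.717) = 4.640 m/s.
With no height change, Bernoulli's equation is P₁ + ½ρv₁² = P₂ + ½ρv₂².
P₂ = P₁ − ½ρ(v₂² − v₁²) = 127200 − ½·789.6·(4.640² − 0.7268²) = 127200 − 8291 = 118900 Pa.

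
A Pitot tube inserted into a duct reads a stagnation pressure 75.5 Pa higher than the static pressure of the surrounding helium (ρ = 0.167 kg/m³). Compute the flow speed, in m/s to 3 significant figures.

Bernoulli between the free stream and the stagnation point: ½ρv² = P_stag − P_static.
v = √(2ΔP/ρ) = √(2·75.5/0.167) = 30.1 m/s.

v ≈ 30.1 m/s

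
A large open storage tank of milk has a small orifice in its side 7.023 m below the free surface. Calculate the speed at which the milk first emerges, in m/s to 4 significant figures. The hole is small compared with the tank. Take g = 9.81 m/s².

Torricelli's result v = √(2gh) gives v = √(2·9.81·7.023) = 11.74 m/s.

v = 11.74 m/s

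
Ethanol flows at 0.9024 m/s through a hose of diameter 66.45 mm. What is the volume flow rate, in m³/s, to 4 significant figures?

Q = A·v = 0.003468 m² × 0.9024 m/s = 0.003130 m³/s.

Q ≈ 0.003130 m³/s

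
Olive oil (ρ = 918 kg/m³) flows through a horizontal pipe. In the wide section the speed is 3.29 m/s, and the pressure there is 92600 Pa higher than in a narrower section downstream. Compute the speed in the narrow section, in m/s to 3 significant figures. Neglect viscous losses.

Along the level pipe P + ½ρv² is conserved, hence v₂² = v₁² + 2(P₁ − P₂)/ρ.
v₂ = √(3.29² + 2·92600/918) = √(10.8 + 202) = 14.6 m/s.

14.6 m/s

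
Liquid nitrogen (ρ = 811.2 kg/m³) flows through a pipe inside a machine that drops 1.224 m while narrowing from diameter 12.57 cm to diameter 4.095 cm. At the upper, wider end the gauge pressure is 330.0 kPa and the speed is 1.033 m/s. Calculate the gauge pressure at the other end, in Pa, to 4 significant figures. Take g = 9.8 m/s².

301700 Pa

Continuity gives A₁v₁ = A₂v₂, so v₂ = (124.1 cm²)/(13.17 cm²) × 1.033 m/s = 9.733 m/s.
Energy conservation along the streamline gives P₂ = P₁ − ½ρ(v₂² − v₁²) − ρg(h₂ − h₁).
P₂ = 330000 + ½·811.2·(1.033² − 9.733²) − 811.2·9.8·(−1.224) = 330000 + (-37990) − (-9731) = 301700 Pa.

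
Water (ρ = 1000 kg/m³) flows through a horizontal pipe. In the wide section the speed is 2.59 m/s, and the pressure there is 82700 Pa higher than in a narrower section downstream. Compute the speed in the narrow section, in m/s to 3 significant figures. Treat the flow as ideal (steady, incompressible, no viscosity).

Along the level pipe P + ½ρv² is conserved, hence v₂² = v₁² + 2(P₁ − P₂)/ρ.
v₂ = √(2.59² + 2·82700/1000) = √(6.71 + 165) = 13.1 m/s.

v₂ ≈ 13.1 m/s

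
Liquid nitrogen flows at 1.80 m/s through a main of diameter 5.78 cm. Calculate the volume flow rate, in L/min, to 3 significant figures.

Q = A·v = 0.00262 m² × 1.80 m/s = 0.00472 m³/s.
Converting: 0.00472 m³/s × 60000 = 283 L/min.

Q ≈ 283 L/min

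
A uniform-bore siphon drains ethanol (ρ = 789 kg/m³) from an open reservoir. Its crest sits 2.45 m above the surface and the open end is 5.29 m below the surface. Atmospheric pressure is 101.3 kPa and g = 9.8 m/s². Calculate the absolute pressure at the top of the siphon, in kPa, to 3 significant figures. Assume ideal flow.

From the surface to the outlet (both open to atmosphere, surface at rest): v = √(2g·h_out) = √(2·9.8·5.29) = 10.2 m/s.
Continuity keeps v the same throughout the tube; from surface to crest, P_atm + 0 = P_top + ½ρv² + ρg·h_top.
P_top = 101300 − ½·789·10.2² − 789·9.8·2.45 = 41500 Pa.

P_top ≈ 41.5 kPa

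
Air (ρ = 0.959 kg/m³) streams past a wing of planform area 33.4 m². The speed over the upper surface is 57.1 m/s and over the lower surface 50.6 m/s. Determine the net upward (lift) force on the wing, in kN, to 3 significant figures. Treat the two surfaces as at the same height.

F ≈ 11.2 kN

With equal heights on the two surfaces, Bernoulli gives P_lower − P_upper = ½ρ(v_upper² − v_lower²).
ΔP = ½·0.959·(57.1² − 50.6²) = 336 Pa.
Lift = ΔP · A = 336 × 33.4 = 11200 N.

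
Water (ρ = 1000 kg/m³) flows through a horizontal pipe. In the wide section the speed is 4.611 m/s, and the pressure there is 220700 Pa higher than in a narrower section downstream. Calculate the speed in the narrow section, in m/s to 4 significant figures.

Horizontal Bernoulli: P₁ + ½ρv₁² = P₂ + ½ρv₂², so v₂² = v₁² + 2(P₁ − P₂)/ρ.
v₂ = √(4.611² + 2·220700/1000) = √(21.26 + 441.4) = 21.51 m/s.

v₂ ≈ 21.51 m/s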